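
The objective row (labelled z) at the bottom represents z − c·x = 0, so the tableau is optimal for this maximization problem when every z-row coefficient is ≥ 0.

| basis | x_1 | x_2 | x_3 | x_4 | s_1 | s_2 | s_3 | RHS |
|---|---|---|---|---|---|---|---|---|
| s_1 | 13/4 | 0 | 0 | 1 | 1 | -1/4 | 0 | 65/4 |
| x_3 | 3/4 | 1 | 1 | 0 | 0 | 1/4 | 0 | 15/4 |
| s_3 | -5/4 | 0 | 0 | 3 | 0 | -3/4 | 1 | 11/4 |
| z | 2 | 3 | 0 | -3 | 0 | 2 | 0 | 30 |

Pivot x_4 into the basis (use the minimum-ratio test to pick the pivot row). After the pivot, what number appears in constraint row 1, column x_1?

11/3

Ratio test on column x_4 — row 1: (65/4)/1 = 65/4; row 2: entry 0 ≤ 0; row 3: (11/4)/3 = 11/12. Minimum is 11/12 at row 3 (s_3 leaves); pivot element 3.
Divide row 3 by 3; eliminate column x_4 from the other rows.
Row 1 update in column x_1: 13/4 − 1·(-5/12) = 11/3.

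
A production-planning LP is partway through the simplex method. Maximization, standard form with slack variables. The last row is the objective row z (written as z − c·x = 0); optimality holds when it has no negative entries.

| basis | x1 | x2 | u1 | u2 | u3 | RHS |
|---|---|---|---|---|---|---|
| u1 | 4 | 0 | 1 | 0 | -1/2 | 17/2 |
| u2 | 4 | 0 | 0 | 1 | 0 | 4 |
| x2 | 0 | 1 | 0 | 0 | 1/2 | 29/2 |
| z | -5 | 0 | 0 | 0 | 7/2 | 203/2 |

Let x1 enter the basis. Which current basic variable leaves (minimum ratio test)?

Column x1 entries and ratios — u1: (17/2)/4 = 17/8; u2: 4/4 = 1; x2: 0 ≤ 0, skip.
Smallest ratio is 1 in the row of u2, so u2 leaves.

u2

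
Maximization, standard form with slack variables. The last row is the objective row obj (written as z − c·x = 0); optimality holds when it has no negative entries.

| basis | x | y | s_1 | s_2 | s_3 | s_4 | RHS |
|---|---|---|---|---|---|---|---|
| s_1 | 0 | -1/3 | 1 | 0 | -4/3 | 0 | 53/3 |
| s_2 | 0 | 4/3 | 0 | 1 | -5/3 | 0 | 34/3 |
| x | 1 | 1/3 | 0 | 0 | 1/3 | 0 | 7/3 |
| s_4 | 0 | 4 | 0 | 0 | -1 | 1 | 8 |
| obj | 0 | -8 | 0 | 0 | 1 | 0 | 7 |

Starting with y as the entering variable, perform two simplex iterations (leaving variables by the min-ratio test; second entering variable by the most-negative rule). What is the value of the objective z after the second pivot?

27

Ratio test on column y — row 1: entry -1/3 ≤ 0; row 2: (34/3)/(4/3) = 17/2; row 3: (7/3)/(1/3) = 7; row 4: 8/4 = 2. Minimum is 2 at row 4 (s_4 leaves); pivot element 4.
Pivot on row 4; the obj-row RHS becomes 7 − (-8)·2 = 23.
Next entering variable (most negative obj-row entry -1): s_3.
Ratio test on column s_3 — row 1: entry -17/12 ≤ 0; row 2: entry -4/3 ≤ 0; row 3: (5/3)/(5/12) = 4; row 4: entry -1/4 ≤ 0. Minimum is 4 at row 3 (x leaves); pivot element 5/12.
After the second pivot the obj-row RHS is 23 − (-1)·4 = 27.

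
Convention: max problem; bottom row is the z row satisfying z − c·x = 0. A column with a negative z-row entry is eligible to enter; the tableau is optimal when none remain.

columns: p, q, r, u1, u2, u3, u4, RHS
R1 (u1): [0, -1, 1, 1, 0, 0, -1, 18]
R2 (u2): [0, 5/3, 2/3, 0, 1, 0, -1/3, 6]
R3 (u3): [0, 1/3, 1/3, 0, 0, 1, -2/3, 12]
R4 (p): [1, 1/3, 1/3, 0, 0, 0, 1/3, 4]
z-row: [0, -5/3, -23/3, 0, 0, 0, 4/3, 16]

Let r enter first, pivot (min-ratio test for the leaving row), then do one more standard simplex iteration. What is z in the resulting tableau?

90

Ratio test on column r — row 1: 18/1 = 18; row 2: 6/(2/3) = 9; row 3: 12/(1/3) = 36; row 4: 4/(1/3) = 12. Minimum is 9 at row 2 (u2 leaves); pivot element 2/3.
Pivot on row 2; the z-row RHS becomes 16 − (-23/3)·9 = 85.
Next entering variable (most negative z-row entry -5/2): u4.
Ratio test on column u4 — row 1: entry -1/2 ≤ 0; row 2: entry -1/2 ≤ 0; row 3: entry -1/2 ≤ 0; row 4: 1/(1/2) = 2. Minimum is 2 at row 4 (p leaves); pivot element 1/2.
After the second pivot the z-row RHS is 85 − (-5/2)·2 = 90.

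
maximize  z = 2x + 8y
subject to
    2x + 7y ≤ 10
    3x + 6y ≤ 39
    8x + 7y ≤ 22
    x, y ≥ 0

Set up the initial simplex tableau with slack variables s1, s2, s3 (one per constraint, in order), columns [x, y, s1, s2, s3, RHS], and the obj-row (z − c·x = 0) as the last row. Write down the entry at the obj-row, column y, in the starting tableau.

The obj-row carries the negated objective coefficients: the y entry is -8.

-8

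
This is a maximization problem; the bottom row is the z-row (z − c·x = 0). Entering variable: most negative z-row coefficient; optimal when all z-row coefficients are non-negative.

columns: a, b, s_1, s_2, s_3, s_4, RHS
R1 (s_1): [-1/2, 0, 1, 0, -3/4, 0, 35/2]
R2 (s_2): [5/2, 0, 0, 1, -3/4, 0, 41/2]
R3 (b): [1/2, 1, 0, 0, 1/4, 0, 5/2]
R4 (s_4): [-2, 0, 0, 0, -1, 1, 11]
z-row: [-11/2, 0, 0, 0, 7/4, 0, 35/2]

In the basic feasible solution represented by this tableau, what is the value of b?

5/2

b is basic (row 3); its value is the RHS of that row, 5/2.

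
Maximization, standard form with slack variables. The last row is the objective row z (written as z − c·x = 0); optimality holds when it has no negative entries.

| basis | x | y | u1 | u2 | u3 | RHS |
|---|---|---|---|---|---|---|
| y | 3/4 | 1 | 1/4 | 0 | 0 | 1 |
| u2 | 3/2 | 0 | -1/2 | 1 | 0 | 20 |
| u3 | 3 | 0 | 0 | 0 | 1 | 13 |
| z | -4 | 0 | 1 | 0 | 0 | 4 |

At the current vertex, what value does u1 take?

u1 is not in the basis, so in the current basic feasible solution u1 = 0.

0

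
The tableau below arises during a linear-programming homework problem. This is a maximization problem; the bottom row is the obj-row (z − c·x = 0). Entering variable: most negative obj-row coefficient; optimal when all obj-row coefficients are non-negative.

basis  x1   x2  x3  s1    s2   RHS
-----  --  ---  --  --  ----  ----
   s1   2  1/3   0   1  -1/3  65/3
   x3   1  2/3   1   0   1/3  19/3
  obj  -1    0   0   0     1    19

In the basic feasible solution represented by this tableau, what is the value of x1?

0

x1 is not in the basis, so in the current basic feasible solution x1 = 0.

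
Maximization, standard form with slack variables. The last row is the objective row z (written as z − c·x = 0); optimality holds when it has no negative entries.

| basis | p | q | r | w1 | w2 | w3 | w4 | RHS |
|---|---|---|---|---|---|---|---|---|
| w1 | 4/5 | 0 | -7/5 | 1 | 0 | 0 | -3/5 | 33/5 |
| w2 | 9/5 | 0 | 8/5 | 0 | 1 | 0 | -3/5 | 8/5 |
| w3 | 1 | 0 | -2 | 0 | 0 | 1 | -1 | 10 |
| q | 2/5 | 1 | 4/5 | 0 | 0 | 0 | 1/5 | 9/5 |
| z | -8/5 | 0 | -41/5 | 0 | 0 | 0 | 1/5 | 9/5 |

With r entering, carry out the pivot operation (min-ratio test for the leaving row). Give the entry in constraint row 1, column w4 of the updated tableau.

Ratio test on column r — row 1: entry -7/5 ≤ 0; row 2: (8/5)/(8/5) = 1; row 3: entry -2 ≤ 0; row 4: (9/5)/(4/5) = 9/4. Minimum is 1 at row 2 (w2 leaves); pivot element 8/5.
Divide row 2 by 8/5; eliminate column r from the other rows.
Row 1 update in column w4: -3/5 − (-7/5)·(-3/8) = -9/8.

-9/8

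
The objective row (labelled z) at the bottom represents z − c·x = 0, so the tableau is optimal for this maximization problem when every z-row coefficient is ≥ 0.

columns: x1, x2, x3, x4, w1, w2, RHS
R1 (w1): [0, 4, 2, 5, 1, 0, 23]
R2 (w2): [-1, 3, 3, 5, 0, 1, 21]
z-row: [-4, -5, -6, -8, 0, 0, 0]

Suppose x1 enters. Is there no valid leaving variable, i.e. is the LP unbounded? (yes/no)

Every constraint-row entry in column x1 is ≤ 0, so increasing x1 is unbounded.

yes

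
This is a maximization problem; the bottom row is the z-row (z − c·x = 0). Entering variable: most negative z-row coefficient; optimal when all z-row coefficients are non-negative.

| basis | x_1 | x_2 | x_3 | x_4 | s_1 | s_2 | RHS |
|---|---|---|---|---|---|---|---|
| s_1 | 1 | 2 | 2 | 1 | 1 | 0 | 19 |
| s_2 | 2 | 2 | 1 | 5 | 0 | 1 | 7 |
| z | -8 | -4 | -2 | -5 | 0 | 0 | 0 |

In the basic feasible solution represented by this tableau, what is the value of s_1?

19

s_1 is basic (row 1); its value is the RHS of that row, 19.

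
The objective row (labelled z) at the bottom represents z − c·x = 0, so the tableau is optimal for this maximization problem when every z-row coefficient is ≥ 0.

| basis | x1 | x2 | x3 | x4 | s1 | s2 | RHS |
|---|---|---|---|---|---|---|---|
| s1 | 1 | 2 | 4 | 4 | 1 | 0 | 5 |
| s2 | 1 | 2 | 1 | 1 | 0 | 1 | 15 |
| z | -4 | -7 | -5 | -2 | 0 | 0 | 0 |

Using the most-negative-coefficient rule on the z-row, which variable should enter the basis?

x2

Negative z-row entries: x1: -4, x2: -7, x3: -5, x4: -2.
The most negative is -7 in column x2, so x2 enters.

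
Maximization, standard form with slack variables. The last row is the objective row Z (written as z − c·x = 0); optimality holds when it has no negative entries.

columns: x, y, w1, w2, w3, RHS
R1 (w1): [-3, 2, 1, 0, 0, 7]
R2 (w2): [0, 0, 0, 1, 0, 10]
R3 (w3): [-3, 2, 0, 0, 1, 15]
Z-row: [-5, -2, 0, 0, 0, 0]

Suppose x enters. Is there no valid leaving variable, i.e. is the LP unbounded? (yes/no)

yes

Every constraint-row entry in column x is ≤ 0, so increasing x is unbounded.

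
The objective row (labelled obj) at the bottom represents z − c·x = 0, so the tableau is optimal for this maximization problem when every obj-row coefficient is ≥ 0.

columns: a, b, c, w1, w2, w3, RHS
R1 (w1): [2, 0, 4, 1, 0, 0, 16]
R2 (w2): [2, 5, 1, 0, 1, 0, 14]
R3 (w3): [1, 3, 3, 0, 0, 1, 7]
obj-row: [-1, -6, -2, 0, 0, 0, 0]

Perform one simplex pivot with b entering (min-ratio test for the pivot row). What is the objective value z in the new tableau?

14

Ratio test on column b — row 1: entry 0 ≤ 0; row 2: 14/5 = 14/5; row 3: 7/3 = 7/3. Minimum is 7/3 at row 3 (w3 leaves); pivot element 3.
Pivot on row 3; the obj-row RHS becomes 0 − (-6)·(7/3) = 14.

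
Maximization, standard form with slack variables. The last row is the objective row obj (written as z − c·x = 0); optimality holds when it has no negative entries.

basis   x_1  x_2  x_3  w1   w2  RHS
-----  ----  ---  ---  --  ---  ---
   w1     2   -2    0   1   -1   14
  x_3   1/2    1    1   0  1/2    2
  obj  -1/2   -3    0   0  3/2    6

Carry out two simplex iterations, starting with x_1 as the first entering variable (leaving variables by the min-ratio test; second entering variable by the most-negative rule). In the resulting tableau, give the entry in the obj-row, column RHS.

Ratio test on column x_1 — row 1: 14/2 = 7; row 2: 2/(1/2) = 4. Minimum is 4 at row 2 (x_3 leaves); pivot element 1/2.
Divide row 2 by 1/2; eliminate column x_1 from the other rows.
Second iteration: most negative obj-row entry is -2 in column x_2, so x_2 enters.
Ratio test on column x_2 — row 1: entry -6 ≤ 0; row 2: 4/2 = 2. Minimum is 2 at row 2 (x_1 leaves); pivot element 2.
Divide row 2 by 2; eliminate column x_2 from the other rows.
After both pivots, the entry at the obj-row, column RHS is 12.

12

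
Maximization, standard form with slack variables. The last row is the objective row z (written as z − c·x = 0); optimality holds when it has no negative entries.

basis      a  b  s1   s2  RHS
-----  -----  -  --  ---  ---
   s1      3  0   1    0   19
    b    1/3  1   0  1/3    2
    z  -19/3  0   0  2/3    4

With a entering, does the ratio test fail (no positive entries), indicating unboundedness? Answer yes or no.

Column a has positive entries in row(s) 1, 2, so the ratio test bounds it — not unbounded.

no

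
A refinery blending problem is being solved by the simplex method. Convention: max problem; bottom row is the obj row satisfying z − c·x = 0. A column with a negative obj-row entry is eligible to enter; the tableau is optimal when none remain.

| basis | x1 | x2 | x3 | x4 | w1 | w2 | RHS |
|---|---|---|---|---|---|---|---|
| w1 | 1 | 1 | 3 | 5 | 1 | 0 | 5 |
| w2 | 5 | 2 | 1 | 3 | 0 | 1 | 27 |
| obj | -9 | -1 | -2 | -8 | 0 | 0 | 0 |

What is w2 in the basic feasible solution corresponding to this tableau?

w2 is basic (row 2); its value is the RHS of that row, 27.

27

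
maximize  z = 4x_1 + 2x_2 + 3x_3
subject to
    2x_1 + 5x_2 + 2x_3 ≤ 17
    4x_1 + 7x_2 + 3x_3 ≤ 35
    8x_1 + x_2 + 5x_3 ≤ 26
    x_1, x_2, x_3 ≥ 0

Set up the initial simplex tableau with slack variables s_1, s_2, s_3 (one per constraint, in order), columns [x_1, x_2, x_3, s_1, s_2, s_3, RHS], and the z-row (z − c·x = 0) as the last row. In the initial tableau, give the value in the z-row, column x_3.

-3

The z-row carries the negated objective coefficients: the x_3 entry is -3.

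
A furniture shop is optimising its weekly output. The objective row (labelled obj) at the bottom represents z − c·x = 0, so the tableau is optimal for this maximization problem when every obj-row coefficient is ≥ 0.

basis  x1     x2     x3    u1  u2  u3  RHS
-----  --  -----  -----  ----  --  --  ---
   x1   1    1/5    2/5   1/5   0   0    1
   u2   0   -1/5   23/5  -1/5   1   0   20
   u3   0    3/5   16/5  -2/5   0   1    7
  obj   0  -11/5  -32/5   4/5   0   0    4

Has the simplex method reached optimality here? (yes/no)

no

The obj-row has a negative entry -32/5 in column x3, so it is not optimal.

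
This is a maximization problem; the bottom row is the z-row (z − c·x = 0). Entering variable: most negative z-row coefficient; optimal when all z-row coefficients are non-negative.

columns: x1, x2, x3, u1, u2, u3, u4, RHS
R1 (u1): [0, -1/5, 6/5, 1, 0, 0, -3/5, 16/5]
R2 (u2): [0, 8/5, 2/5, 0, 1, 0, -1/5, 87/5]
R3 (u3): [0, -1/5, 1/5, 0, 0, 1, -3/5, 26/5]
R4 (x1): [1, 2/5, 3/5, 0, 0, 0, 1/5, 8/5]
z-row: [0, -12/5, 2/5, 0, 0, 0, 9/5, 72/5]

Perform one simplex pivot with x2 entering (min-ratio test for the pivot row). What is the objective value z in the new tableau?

Ratio test on column x2 — row 1: entry -1/5 ≤ 0; row 2: (87/5)/(8/5) = 87/8; row 3: entry -1/5 ≤ 0; row 4: (8/5)/(2/5) = 4. Minimum is 4 at row 4 (x1 leaves); pivot element 2/5.
Pivot on row 4; the z-row RHS becomes 72/5 − (-12/5)·4 = 24.

24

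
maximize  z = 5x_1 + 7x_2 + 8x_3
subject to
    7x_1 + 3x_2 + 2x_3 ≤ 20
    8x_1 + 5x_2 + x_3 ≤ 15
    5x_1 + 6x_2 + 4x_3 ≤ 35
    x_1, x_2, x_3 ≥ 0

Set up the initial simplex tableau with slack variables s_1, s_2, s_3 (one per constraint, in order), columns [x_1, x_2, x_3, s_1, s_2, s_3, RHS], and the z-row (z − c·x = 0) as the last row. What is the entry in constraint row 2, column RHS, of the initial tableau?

15

The RHS of constraint 2 is b_2 = 15.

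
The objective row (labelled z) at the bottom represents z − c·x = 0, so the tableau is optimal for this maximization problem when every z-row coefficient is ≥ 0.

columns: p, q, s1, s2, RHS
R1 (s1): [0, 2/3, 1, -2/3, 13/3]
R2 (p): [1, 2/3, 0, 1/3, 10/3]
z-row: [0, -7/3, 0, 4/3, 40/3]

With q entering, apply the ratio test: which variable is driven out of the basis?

Column q entries and ratios — s1: (13/3)/(2/3) = 13/2; p: (10/3)/(2/3) = 5.
Smallest ratio is 5 in the row of p, so p leaves.

p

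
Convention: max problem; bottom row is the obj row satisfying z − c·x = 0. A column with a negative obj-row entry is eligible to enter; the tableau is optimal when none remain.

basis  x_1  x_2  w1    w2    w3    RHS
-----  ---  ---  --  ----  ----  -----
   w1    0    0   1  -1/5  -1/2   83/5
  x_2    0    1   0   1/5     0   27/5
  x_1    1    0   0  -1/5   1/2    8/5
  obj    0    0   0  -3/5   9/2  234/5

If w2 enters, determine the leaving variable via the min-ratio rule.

x_2

Column w2 entries and ratios — w1: -1/5 ≤ 0, skip; x_2: (27/5)/(1/5) = 27; x_1: -1/5 ≤ 0, skip.
Smallest ratio is 27 in the row of x_2, so x_2 leaves.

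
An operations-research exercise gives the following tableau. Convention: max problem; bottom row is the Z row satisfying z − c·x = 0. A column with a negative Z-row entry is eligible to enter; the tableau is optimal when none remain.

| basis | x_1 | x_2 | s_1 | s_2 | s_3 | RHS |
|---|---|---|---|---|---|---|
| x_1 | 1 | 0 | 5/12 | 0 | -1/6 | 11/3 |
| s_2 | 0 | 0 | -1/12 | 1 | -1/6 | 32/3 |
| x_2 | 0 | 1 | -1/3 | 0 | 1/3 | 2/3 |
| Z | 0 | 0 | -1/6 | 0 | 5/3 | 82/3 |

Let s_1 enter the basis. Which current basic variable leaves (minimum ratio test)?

Column s_1 entries and ratios — x_1: (11/3)/(5/12) = 44/5; s_2: -1/12 ≤ 0, skip; x_2: -1/3 ≤ 0, skip.
Smallest ratio is 44/5 in the row of x_1, so x_1 leaves.

x_1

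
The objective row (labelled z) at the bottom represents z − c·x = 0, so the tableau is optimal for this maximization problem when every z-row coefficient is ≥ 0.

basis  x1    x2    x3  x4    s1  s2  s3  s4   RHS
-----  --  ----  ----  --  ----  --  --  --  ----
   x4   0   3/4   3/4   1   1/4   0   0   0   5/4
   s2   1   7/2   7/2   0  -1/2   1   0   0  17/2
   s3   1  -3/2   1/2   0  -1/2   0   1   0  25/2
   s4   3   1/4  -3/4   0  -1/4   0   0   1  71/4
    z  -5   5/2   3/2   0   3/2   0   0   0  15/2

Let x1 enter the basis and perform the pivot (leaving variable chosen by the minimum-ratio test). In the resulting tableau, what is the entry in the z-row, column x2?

35/12

Ratio test on column x1 — row 1: entry 0 ≤ 0; row 2: (17/2)/1 = 17/2; row 3: (25/2)/1 = 25/2; row 4: (71/4)/3 = 71/12. Minimum is 71/12 at row 4 (s4 leaves); pivot element 3.
Divide row 4 by 3; eliminate column x1 from the other rows.
z-row update in column x2: 5/2 − (-5)·(1/12) = 35/12.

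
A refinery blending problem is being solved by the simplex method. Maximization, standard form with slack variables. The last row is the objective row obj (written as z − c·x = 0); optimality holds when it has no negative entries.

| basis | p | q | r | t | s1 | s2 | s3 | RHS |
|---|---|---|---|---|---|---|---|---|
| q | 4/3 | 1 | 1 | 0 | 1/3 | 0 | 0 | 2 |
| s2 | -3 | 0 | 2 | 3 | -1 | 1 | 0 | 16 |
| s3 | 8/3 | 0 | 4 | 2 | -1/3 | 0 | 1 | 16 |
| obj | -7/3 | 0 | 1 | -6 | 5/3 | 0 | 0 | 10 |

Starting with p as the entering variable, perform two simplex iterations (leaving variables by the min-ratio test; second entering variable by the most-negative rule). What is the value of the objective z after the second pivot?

Ratio test on column p — row 1: 2/(4/3) = 3/2; row 2: entry -3 ≤ 0; row 3: 16/(8/3) = 6. Minimum is 3/2 at row 1 (q leaves); pivot element 4/3.
Pivot on row 1; the obj-row RHS becomes 10 − (-7/3)·(3/2) = 27/2.
Next entering variable (most negative obj-row entry -6): t.
Ratio test on column t — row 1: entry 0 ≤ 0; row 2: (41/2)/3 = 41/6; row 3: 12/2 = 6. Minimum is 6 at row 3 (s3 leaves); pivot element 2.
After the second pivot the obj-row RHS is 27/2 − (-6)·6 = 99/2.

99/2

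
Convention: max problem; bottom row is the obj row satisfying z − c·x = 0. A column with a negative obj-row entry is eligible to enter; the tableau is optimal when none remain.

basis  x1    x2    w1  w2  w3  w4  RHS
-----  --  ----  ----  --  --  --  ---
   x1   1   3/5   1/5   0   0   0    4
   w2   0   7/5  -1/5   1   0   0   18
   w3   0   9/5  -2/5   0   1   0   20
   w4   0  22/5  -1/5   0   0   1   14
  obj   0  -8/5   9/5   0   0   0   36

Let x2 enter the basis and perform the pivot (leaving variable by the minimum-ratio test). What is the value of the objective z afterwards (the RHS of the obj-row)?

452/11

Ratio test on column x2 — row 1: 4/(3/5) = 20/3; row 2: 18/(7/5) = 90/7; row 3: 20/(9/5) = 100/9; row 4: 14/(22/5) = 35/11. Minimum is 35/11 at row 4 (w4 leaves); pivot element 22/5.
Pivot on row 4; the obj-row RHS becomes 36 − (-8/5)·(35/11) = 452/11.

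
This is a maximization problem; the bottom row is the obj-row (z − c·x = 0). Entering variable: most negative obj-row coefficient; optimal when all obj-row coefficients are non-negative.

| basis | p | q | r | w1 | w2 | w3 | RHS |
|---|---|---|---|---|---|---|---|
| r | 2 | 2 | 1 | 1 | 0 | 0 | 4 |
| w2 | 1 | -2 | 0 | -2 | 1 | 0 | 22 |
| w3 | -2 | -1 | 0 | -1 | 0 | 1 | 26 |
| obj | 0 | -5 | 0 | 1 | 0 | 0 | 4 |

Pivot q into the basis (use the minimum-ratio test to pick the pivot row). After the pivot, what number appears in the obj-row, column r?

5/2

Ratio test on column q — row 1: 4/2 = 2; row 2: entry -2 ≤ 0; row 3: entry -1 ≤ 0. Minimum is 2 at row 1 (r leaves); pivot element 2.
Divide row 1 by 2; eliminate column q from the other rows.
obj-row update in column r: 0 − (-5)·(1/2) = 5/2.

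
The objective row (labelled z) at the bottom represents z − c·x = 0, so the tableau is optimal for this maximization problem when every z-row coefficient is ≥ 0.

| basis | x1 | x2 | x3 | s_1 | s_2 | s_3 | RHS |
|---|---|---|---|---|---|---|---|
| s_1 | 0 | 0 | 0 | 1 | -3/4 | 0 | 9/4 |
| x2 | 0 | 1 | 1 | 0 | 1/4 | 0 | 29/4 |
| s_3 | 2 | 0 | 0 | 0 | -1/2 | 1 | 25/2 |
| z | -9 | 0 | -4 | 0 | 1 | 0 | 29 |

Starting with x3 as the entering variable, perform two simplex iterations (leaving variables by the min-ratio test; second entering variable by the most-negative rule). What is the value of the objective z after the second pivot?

457/4

Ratio test on column x3 — row 1: entry 0 ≤ 0; row 2: (29/4)/1 = 29/4; row 3: entry 0 ≤ 0. Minimum is 29/4 at row 2 (x2 leaves); pivot element 1.
Pivot on row 2; the z-row RHS becomes 29 − (-4)·(29/4) = 58.
Next entering variable (most negative z-row entry -9): x1.
Ratio test on column x1 — row 1: entry 0 ≤ 0; row 2: entry 0 ≤ 0; row 3: (25/2)/2 = 25/4. Minimum is 25/4 at row 3 (s_3 leaves); pivot element 2.
After the second pivot the z-row RHS is 58 − (-9)·(25/4) = 457/4.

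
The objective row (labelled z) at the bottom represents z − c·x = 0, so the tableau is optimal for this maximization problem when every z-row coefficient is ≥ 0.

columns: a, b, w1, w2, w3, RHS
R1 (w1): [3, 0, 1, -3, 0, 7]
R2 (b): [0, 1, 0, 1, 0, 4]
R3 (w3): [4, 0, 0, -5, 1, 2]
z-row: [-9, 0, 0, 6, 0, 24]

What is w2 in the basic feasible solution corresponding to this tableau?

0

w2 is not in the basis, so in the current basic feasible solution w2 = 0.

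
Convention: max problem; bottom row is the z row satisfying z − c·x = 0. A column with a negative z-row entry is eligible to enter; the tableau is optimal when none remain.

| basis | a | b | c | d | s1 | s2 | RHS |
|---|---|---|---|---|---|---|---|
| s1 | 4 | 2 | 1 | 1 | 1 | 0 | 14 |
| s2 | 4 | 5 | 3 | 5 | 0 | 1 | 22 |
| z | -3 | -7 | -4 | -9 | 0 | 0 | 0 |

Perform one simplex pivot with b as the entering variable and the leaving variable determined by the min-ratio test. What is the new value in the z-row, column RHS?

154/5

Ratio test on column b — row 1: 14/2 = 7; row 2: 22/5 = 22/5. Minimum is 22/5 at row 2 (s2 leaves); pivot element 5.
Divide row 2 by 5; eliminate column b from the other rows.
z-row update in column RHS: 0 − (-7)·(22/5) = 154/5.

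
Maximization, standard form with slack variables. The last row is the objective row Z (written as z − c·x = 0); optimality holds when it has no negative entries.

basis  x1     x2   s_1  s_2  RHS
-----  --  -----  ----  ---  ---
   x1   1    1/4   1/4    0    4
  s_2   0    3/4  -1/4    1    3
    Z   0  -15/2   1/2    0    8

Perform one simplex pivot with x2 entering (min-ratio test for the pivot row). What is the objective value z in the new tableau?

Ratio test on column x2 — row 1: 4/(1/4) = 16; row 2: 3/(3/4) = 4. Minimum is 4 at row 2 (s_2 leaves); pivot element 3/4.
Pivot on row 2; the Z-row RHS becomes 8 − (-15/2)·4 = 38.

38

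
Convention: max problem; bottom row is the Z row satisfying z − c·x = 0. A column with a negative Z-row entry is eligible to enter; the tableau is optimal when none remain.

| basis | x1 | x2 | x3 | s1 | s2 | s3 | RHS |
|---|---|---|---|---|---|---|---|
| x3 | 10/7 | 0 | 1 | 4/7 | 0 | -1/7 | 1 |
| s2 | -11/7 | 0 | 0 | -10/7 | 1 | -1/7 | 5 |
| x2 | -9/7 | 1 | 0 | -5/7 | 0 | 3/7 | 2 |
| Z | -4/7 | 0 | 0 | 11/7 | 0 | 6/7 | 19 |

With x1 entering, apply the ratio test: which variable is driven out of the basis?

x3

Column x1 entries and ratios — x3: 1/(10/7) = 7/10; s2: -11/7 ≤ 0, skip; x2: -9/7 ≤ 0, skip.
Smallest ratio is 7/10 in the row of x3, so x3 leaves.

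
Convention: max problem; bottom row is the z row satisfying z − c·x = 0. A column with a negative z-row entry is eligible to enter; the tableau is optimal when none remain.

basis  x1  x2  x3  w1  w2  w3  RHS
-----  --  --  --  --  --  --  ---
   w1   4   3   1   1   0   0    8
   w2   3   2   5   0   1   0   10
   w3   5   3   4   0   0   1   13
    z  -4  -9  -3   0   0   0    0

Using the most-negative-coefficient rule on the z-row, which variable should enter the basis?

Negative z-row entries: x1: -4, x2: -9, x3: -3.
The most negative is -9 in column x2, so x2 enters.

x2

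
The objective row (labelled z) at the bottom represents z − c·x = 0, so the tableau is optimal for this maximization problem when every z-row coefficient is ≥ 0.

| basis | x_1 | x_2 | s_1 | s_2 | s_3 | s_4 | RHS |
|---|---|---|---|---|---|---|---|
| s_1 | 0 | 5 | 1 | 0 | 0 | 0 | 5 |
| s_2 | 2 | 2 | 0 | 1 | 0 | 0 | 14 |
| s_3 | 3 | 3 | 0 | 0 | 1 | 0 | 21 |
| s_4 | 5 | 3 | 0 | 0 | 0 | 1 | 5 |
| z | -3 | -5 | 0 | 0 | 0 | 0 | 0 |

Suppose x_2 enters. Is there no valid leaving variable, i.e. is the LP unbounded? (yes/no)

Column x_2 has positive entries in row(s) 1, 2, 3, 4, so the ratio test bounds it — not unbounded.

no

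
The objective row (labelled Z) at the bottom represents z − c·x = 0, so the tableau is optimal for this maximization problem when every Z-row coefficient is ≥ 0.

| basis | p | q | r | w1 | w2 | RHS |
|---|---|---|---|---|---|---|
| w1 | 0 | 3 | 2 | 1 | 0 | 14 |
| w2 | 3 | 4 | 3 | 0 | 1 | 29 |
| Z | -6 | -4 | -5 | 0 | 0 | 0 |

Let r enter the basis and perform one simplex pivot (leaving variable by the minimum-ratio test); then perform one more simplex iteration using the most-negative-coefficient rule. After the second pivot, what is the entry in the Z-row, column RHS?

51

Ratio test on column r — row 1: 14/2 = 7; row 2: 29/3 = 29/3. Minimum is 7 at row 1 (w1 leaves); pivot element 2.
Divide row 1 by 2; eliminate column r from the other rows.
Second iteration: most negative Z-row entry is -6 in column p, so p enters.
Ratio test on column p — row 1: entry 0 ≤ 0; row 2: 8/3 = 8/3. Minimum is 8/3 at row 2 (w2 leaves); pivot element 3.
Divide row 2 by 3; eliminate column p from the other rows.
After both pivots, the entry at the Z-row, column RHS is 51.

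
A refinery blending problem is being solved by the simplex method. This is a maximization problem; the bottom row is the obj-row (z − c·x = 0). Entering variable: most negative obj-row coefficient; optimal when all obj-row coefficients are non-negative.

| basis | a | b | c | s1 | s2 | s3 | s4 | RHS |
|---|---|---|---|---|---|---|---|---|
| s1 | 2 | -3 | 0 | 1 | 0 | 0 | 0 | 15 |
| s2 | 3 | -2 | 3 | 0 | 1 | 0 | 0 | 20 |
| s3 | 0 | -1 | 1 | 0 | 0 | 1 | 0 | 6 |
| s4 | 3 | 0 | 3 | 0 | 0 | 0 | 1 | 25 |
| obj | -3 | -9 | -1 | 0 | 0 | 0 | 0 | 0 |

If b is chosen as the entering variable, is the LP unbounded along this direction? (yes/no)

yes

Every constraint-row entry in column b is ≤ 0, so increasing b is unbounded.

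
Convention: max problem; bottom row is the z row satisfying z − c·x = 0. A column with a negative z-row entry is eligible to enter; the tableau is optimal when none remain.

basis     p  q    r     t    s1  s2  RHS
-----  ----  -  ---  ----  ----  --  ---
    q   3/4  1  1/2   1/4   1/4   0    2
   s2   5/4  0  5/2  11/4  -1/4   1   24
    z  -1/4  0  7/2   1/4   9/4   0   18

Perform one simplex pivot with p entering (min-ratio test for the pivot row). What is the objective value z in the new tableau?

Ratio test on column p — row 1: 2/(3/4) = 8/3; row 2: 24/(5/4) = 96/5. Minimum is 8/3 at row 1 (q leaves); pivot element 3/4.
Pivot on row 1; the z-row RHS becomes 18 − (-1/4)·(8/3) = 56/3.

56/3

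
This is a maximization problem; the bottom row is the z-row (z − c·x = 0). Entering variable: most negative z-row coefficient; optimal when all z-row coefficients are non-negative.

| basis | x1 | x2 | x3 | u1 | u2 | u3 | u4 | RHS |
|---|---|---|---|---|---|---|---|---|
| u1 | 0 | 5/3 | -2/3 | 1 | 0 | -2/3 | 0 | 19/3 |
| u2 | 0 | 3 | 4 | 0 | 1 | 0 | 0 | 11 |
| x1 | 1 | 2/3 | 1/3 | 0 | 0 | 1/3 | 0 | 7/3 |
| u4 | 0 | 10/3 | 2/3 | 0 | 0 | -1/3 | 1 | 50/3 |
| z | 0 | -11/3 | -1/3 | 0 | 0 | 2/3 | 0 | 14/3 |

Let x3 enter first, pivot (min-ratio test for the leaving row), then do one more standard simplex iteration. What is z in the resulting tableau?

86/5

Ratio test on column x3 — row 1: entry -2/3 ≤ 0; row 2: 11/4 = 11/4; row 3: (7/3)/(1/3) = 7; row 4: (50/3)/(2/3) = 25. Minimum is 11/4 at row 2 (u2 leaves); pivot element 4.
Pivot on row 2; the z-row RHS becomes 14/3 − (-1/3)·(11/4) = 67/12.
Next entering variable (most negative z-row entry -41/12): x2.
Ratio test on column x2 — row 1: (49/6)/(13/6) = 49/13; row 2: (11/4)/(3/4) = 11/3; row 3: (17/12)/(5/12) = 17/5; row 4: (89/6)/(17/6) = 89/17. Minimum is 17/5 at row 3 (x1 leaves); pivot element 5/12.
After the second pivot the z-row RHS is 67/12 − (-41/12)·(17/5) = 86/5.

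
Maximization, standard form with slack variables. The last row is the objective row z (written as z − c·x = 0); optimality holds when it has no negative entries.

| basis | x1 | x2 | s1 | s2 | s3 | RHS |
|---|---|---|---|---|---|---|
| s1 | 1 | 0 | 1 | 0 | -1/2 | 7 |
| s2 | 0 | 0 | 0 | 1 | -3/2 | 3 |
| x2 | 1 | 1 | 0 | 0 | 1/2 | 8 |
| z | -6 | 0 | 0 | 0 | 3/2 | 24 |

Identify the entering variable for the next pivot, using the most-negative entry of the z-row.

x1

Negative z-row entries: x1: -6.
The most negative is -6 in column x1, so x1 enters.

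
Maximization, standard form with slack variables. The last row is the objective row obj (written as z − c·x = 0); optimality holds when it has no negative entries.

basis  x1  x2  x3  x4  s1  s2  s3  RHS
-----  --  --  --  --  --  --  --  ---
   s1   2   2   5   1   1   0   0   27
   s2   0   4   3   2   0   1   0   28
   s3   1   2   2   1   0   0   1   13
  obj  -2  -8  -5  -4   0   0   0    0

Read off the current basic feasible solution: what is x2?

0

x2 is not in the basis, so in the current basic feasible solution x2 = 0.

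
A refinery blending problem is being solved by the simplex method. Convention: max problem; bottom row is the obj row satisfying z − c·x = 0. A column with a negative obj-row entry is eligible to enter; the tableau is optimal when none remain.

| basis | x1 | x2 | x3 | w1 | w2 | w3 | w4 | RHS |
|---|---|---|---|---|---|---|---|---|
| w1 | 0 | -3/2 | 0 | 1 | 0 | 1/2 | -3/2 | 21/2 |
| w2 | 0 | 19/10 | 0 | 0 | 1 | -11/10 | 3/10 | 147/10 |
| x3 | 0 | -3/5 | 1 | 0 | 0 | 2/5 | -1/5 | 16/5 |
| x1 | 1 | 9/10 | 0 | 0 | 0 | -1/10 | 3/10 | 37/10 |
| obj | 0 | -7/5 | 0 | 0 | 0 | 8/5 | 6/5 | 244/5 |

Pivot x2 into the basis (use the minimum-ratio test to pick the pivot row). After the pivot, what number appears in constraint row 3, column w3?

1/3

Ratio test on column x2 — row 1: entry -3/2 ≤ 0; row 2: (147/10)/(19/10) = 147/19; row 3: entry -3/5 ≤ 0; row 4: (37/10)/(9/10) = 37/9. Minimum is 37/9 at row 4 (x1 leaves); pivot element 9/10.
Divide row 4 by 9/10; eliminate column x2 from the other rows.
Row 3 update in column w3: 2/5 − (-3/5)·(-1/9) = 1/3.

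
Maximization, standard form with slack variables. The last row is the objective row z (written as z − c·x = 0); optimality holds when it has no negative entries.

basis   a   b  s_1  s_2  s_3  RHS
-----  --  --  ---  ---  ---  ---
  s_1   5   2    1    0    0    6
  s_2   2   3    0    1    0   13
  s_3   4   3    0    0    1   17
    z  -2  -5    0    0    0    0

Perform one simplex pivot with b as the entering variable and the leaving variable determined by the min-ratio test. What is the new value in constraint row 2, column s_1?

-3/2

Ratio test on column b — row 1: 6/2 = 3; row 2: 13/3 = 13/3; row 3: 17/3 = 17/3. Minimum is 3 at row 1 (s_1 leaves); pivot element 2.
Divide row 1 by 2; eliminate column b from the other rows.
Row 2 update in column s_1: 0 − 3·(1/2) = -3/2.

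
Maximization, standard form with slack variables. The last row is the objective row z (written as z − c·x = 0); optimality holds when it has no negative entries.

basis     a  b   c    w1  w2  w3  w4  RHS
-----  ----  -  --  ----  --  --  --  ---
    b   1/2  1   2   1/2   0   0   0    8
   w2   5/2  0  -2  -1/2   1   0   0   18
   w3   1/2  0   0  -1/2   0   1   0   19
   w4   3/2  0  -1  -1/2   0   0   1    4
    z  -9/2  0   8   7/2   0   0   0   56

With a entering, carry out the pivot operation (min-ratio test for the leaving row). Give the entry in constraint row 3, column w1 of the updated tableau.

Ratio test on column a — row 1: 8/(1/2) = 16; row 2: 18/(5/2) = 36/5; row 3: 19/(1/2) = 38; row 4: 4/(3/2) = 8/3. Minimum is 8/3 at row 4 (w4 leaves); pivot element 3/2.
Divide row 4 by 3/2; eliminate column a from the other rows.
Row 3 update in column w1: -1/2 − (1/2)·(-1/3) = -1/3.

-1/3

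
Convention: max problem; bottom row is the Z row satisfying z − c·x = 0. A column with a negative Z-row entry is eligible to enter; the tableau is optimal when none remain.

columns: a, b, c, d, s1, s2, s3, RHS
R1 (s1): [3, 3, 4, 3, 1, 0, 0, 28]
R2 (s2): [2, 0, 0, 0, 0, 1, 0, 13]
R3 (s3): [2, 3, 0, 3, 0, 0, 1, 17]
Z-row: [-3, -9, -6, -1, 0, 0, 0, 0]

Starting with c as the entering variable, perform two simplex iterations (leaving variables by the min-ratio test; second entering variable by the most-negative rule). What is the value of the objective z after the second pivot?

135/2

Ratio test on column c — row 1: 28/4 = 7; row 2: entry 0 ≤ 0; row 3: entry 0 ≤ 0. Minimum is 7 at row 1 (s1 leaves); pivot element 4.
Pivot on row 1; the Z-row RHS becomes 0 − (-6)·7 = 42.
Next entering variable (most negative Z-row entry -9/2): b.
Ratio test on column b — row 1: 7/(3/4) = 28/3; row 2: entry 0 ≤ 0; row 3: 17/3 = 17/3. Minimum is 17/3 at row 3 (s3 leaves); pivot element 3.
After the second pivot the Z-row RHS is 42 − (-9/2)·(17/3) = 135/2.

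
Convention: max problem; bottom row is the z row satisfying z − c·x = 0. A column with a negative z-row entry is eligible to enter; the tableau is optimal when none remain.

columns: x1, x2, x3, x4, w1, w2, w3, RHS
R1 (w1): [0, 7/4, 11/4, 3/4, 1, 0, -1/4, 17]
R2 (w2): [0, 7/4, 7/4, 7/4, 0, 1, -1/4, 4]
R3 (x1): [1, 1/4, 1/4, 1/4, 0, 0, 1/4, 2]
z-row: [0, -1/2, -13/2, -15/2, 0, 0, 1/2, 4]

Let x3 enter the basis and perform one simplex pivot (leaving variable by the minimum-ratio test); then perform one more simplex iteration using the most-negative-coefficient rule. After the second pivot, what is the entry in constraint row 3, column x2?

Ratio test on column x3 — row 1: 17/(11/4) = 68/11; row 2: 4/(7/4) = 16/7; row 3: 2/(1/4) = 8. Minimum is 16/7 at row 2 (w2 leaves); pivot element 7/4.
Divide row 2 by 7/4; eliminate column x3 from the other rows.
Second iteration: most negative z-row entry is -1 in column x4, so x4 enters.
Ratio test on column x4 — row 1: entry -2 ≤ 0; row 2: (16/7)/1 = 16/7; row 3: entry 0 ≤ 0. Minimum is 16/7 at row 2 (x3 leaves); pivot element 1.
Divide row 2 by 1; eliminate column x4 from the other rows.
After both pivots, the entry at constraint row 3, column x2 is 0.

0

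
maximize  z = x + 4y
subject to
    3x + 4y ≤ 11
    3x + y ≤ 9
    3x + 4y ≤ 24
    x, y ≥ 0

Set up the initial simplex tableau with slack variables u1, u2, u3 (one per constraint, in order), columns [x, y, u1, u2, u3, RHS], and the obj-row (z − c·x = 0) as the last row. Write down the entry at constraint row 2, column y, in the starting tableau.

Constraint 2 has coefficient 1 on y.

1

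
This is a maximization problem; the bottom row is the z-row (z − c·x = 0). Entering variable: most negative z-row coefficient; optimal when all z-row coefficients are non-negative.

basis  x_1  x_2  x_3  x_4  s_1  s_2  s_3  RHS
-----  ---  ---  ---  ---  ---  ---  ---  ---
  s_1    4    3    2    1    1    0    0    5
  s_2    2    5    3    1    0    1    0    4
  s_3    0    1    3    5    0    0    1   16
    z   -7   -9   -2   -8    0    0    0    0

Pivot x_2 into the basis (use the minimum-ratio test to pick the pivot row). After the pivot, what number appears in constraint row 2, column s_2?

1/5

Ratio test on column x_2 — row 1: 5/3 = 5/3; row 2: 4/5 = 4/5; row 3: 16/1 = 16. Minimum is 4/5 at row 2 (s_2 leaves); pivot element 5.
Divide row 2 by 5; eliminate column x_2 from the other rows.
In the new row 2, the s_2 entry is the old entry divided by the pivot: 1/5 = 1/5.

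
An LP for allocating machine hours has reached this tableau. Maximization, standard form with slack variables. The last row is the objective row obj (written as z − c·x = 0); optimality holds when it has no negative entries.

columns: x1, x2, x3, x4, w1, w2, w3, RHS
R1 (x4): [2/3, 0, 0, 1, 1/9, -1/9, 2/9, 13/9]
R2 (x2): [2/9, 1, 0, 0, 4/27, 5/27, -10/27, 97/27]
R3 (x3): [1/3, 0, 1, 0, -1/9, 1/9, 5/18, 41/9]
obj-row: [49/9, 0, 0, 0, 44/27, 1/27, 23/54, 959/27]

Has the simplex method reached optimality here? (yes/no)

yes

Every obj-row coefficient is ≥ 0, so the tableau is optimal.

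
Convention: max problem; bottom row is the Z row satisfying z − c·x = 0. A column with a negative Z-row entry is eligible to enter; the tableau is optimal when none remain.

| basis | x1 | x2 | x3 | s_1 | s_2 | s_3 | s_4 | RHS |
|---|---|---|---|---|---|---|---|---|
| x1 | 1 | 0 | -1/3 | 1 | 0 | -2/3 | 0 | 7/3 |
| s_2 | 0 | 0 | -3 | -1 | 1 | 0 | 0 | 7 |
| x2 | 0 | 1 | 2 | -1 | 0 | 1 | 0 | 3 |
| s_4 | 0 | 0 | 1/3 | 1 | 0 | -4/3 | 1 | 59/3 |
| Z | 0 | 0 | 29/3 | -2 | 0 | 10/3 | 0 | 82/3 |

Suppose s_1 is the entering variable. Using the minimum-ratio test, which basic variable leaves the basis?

x1

Column s_1 entries and ratios — x1: (7/3)/1 = 7/3; s_2: -1 ≤ 0, skip; x2: -1 ≤ 0, skip; s_4: (59/3)/1 = 59/3.
Smallest ratio is 7/3 in the row of x1, so x1 leaves.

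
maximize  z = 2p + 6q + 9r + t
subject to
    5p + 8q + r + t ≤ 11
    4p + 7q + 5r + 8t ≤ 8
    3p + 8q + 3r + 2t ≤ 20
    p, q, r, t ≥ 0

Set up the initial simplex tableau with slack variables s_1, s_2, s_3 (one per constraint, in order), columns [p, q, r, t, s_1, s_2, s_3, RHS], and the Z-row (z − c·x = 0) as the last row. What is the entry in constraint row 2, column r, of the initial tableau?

Constraint 2 has coefficient 5 on r.

5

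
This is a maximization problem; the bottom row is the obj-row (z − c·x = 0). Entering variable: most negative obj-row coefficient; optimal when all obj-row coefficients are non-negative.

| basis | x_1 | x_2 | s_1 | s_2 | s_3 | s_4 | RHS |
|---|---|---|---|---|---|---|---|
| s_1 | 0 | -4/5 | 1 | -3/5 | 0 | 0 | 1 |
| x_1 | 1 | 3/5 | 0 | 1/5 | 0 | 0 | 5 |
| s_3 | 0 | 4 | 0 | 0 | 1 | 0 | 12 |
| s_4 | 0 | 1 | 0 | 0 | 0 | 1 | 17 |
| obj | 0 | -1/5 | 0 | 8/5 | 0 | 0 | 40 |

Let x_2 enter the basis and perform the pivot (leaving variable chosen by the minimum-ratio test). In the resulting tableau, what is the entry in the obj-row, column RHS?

203/5

Ratio test on column x_2 — row 1: entry -4/5 ≤ 0; row 2: 5/(3/5) = 25/3; row 3: 12/4 = 3; row 4: 17/1 = 17. Minimum is 3 at row 3 (s_3 leaves); pivot element 4.
Divide row 3 by 4; eliminate column x_2 from the other rows.
obj-row update in column RHS: 40 − (-1/5)·3 = 203/5.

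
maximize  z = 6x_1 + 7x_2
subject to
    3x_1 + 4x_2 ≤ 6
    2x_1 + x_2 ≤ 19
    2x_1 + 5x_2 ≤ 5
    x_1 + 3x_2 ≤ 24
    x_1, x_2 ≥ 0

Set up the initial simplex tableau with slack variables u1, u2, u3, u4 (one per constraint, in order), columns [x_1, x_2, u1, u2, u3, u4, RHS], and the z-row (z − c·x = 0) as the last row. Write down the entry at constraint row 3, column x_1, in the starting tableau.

Constraint 3 has coefficient 2 on x_1.

2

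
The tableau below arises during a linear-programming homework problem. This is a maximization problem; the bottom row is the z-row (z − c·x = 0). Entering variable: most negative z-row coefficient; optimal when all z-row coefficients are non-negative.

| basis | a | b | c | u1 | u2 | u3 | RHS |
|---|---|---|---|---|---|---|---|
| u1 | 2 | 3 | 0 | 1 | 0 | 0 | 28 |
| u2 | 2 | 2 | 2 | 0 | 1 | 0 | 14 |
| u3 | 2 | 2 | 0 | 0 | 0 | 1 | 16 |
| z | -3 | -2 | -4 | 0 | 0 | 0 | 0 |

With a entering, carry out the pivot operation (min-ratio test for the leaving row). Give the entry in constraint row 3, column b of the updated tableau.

0

Ratio test on column a — row 1: 28/2 = 14; row 2: 14/2 = 7; row 3: 16/2 = 8. Minimum is 7 at row 2 (u2 leaves); pivot element 2.
Divide row 2 by 2; eliminate column a from the other rows.
Row 3 update in column b: 2 − 2·1 = 0.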